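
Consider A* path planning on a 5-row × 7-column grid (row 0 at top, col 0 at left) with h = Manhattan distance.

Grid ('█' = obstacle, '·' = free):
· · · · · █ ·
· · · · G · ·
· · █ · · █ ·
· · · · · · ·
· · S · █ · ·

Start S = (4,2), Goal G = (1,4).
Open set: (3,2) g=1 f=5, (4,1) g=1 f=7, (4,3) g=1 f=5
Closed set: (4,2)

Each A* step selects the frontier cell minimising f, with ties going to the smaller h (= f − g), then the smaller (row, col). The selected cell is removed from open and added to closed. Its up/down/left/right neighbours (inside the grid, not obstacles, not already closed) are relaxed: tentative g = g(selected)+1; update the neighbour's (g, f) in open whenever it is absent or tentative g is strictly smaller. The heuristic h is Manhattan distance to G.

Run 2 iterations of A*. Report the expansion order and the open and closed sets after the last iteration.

step 1: expand (3,2) (f=5, h=4) → closed; open now [(3,1) g=2 f=7, (3,3) g=2 f=5, (4,1) g=1 f=7, (4,3) g=1 f=5]
step 2: expand (3,3) (f=5, h=3) → closed; open now [(2,3) g=3 f=5, (3,1) g=2 f=7, (3,4) g=3 f=5, (4,1) g=1 f=7, (4,3) g=1 f=5]

order=[(3,2) → (3,3)]; open=[(2,3) g=3 f=5, (3,1) g=2 f=7, (3,4) g=3 f=5, (4,1) g=1 f=7, (4,3) g=1 f=5]; closed=[(3,2), (3,3), (4,2)]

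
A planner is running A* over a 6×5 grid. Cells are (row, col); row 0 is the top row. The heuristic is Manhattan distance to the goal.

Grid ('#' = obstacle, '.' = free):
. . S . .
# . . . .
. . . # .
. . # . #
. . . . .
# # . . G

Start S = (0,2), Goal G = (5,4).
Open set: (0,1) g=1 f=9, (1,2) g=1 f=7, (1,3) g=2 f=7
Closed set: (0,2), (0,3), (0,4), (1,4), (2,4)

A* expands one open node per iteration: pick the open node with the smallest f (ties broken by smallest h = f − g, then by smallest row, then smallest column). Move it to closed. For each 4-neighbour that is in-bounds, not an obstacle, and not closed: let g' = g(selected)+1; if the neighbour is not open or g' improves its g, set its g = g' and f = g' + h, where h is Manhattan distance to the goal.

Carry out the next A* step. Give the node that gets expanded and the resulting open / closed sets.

step 1: expand (1,3) (f=7, h=5) → closed; open now [(0,1) g=1 f=9, (1,2) g=1 f=7]

expanded=(1,3); open=[(0,1) g=1 f=9, (1,2) g=1 f=7]; closed=[(0,2), (0,3), (0,4), (1,3), (1,4), (2,4)]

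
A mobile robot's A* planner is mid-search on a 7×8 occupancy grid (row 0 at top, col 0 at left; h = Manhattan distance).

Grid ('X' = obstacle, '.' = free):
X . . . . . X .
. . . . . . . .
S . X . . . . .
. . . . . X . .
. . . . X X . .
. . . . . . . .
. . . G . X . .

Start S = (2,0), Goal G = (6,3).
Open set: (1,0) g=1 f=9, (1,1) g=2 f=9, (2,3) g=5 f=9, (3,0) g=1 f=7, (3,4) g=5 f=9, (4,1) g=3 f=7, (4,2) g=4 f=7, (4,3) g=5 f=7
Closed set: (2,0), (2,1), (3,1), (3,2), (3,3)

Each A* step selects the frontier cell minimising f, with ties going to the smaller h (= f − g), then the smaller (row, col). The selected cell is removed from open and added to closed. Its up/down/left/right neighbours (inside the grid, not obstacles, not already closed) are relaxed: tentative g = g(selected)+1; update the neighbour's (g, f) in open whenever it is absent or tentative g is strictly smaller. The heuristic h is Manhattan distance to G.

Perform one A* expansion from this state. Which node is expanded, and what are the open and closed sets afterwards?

expanded=(4,3); open=[(1,0) g=1 f=9, (1,1) g=2 f=9, (2,3) g=5 f=9, (3,0) g=1 f=7, (3,4) g=5 f=9, (4,1) g=3 f=7, (4,2) g=4 f=7, (5,3) g=6 f=7]; closed=[(2,0), (2,1), (3,1), (3,2), (3,3), (4,3)]

step 1: expand (4,3) (f=7, h=2) → closed; open now [(1,0) g=1 f=9, (1,1) g=2 f=9, (2,3) g=5 f=9, (3,0) g=1 f=7, (3,4) g=5 f=9, (4,1) g=3 f=7, (4,2) g=4 f=7, (5,3) g=6 f=7]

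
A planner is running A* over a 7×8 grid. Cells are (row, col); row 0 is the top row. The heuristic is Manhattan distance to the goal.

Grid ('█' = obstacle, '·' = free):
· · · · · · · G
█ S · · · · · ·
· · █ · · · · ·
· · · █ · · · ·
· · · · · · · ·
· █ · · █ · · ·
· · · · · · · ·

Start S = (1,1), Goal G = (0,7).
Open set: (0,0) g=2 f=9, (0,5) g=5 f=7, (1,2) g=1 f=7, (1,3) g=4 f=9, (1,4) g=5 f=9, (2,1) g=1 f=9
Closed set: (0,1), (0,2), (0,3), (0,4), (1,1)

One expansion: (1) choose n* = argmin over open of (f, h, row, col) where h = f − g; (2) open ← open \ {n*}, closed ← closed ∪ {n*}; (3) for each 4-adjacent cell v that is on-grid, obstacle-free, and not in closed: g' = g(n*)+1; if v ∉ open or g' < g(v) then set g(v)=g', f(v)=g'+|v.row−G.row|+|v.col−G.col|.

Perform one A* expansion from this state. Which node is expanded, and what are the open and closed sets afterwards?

expanded=(0,5); open=[(0,0) g=2 f=9, (0,6) g=6 f=7, (1,2) g=1 f=7, (1,3) g=4 f=9, (1,4) g=5 f=9, (1,5) g=6 f=9, (2,1) g=1 f=9]; closed=[(0,1), (0,2), (0,3), (0,4), (0,5), (1,1)]

step 1: expand (0,5) (f=7, h=2) → closed; open now [(0,0) g=2 f=9, (0,6) g=6 f=7, (1,2) g=1 f=7, (1,3) g=4 f=9, (1,4) g=5 f=9, (1,5) g=6 f=9, (2,1) g=1 f=9]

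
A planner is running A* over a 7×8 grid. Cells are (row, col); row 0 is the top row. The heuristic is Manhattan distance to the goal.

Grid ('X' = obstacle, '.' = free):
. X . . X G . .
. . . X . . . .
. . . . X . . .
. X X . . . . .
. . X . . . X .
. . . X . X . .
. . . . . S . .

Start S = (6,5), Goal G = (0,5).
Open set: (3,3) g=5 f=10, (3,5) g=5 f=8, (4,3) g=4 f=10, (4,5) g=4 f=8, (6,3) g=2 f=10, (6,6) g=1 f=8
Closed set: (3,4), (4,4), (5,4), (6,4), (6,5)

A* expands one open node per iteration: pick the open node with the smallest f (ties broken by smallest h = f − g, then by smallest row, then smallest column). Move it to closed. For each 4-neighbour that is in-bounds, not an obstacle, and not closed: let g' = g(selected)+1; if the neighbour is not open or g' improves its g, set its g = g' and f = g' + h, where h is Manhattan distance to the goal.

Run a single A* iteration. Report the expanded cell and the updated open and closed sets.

step 1: expand (3,5) (f=8, h=3) → closed; open now [(2,5) g=6 f=8, (3,3) g=5 f=10, (3,6) g=6 f=10, (4,3) g=4 f=10, (4,5) g=4 f=8, (6,3) g=2 f=10, (6,6) g=1 f=8]

expanded=(3,5); open=[(2,5) g=6 f=8, (3,3) g=5 f=10, (3,6) g=6 f=10, (4,3) g=4 f=10, (4,5) g=4 f=8, (6,3) g=2 f=10, (6,6) g=1 f=8]; closed=[(3,4), (3,5), (4,4), (5,4), (6,4), (6,5)]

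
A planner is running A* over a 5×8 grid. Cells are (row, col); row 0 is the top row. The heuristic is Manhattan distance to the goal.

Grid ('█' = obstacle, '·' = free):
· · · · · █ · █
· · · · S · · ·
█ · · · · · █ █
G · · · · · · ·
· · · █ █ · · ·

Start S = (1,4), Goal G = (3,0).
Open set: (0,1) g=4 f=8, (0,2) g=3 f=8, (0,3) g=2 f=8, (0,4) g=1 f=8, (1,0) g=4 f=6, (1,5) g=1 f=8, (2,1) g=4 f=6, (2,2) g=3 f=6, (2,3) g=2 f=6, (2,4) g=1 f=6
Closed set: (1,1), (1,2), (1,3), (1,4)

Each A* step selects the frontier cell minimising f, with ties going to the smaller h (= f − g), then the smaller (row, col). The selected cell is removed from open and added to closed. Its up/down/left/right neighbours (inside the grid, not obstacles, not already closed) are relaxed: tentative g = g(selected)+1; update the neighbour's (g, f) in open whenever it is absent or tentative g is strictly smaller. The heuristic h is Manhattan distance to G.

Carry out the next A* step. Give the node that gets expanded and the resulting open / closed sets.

expanded=(1,0); open=[(0,0) g=5 f=8, (0,1) g=4 f=8, (0,2) g=3 f=8, (0,3) g=2 f=8, (0,4) g=1 f=8, (1,5) g=1 f=8, (2,1) g=4 f=6, (2,2) g=3 f=6, (2,3) g=2 f=6, (2,4) g=1 f=6]; closed=[(1,0), (1,1), (1,2), (1,3), (1,4)]

step 1: expand (1,0) (f=6, h=2) → closed; open now [(0,0) g=5 f=8, (0,1) g=4 f=8, (0,2) g=3 f=8, (0,3) g=2 f=8, (0,4) g=1 f=8, (1,5) g=1 f=8, (2,1) g=4 f=6, (2,2) g=3 f=6, (2,3) g=2 f=6, (2,4) g=1 f=6]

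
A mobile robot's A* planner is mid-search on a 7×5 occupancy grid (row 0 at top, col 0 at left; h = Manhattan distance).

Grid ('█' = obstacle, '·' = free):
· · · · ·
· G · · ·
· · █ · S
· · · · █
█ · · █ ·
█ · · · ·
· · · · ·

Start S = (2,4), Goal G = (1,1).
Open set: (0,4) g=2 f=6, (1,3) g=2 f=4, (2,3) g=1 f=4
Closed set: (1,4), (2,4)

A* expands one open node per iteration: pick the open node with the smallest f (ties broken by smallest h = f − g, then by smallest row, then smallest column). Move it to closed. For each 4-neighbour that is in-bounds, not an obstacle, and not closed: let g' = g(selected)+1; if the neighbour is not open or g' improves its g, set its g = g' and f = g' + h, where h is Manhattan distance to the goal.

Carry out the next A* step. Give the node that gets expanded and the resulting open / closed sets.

step 1: expand (1,3) (f=4, h=2) → closed; open now [(0,3) g=3 f=6, (0,4) g=2 f=6, (1,2) g=3 f=4, (2,3) g=1 f=4]

expanded=(1,3); open=[(0,3) g=3 f=6, (0,4) g=2 f=6, (1,2) g=3 f=4, (2,3) g=1 f=4]; closed=[(1,3), (1,4), (2,4)]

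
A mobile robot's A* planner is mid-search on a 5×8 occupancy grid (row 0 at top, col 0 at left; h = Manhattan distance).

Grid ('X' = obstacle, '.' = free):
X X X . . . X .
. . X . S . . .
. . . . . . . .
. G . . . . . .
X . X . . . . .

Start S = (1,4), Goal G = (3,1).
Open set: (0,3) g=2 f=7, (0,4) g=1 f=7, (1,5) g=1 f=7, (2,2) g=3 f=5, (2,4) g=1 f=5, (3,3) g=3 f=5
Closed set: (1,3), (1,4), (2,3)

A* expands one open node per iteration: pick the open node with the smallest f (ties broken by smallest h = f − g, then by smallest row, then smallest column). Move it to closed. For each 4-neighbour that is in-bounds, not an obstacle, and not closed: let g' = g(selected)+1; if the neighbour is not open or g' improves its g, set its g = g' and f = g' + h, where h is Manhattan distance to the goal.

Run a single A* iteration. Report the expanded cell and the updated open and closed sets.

expanded=(2,2); open=[(0,3) g=2 f=7, (0,4) g=1 f=7, (1,5) g=1 f=7, (2,1) g=4 f=5, (2,4) g=1 f=5, (3,2) g=4 f=5, (3,3) g=3 f=5]; closed=[(1,3), (1,4), (2,2), (2,3)]

step 1: expand (2,2) (f=5, h=2) → closed; open now [(0,3) g=2 f=7, (0,4) g=1 f=7, (1,5) g=1 f=7, (2,1) g=4 f=5, (2,4) g=1 f=5, (3,2) g=4 f=5, (3,3) g=3 f=5]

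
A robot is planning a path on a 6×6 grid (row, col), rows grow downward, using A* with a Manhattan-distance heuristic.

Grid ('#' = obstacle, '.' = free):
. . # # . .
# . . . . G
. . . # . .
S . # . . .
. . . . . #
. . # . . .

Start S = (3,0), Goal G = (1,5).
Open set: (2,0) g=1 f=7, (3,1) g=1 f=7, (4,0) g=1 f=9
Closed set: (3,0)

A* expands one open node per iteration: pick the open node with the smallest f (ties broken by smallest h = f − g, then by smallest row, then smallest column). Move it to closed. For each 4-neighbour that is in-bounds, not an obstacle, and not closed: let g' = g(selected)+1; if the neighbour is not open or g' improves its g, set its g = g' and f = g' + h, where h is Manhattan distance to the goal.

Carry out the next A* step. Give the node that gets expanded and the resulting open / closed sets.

expanded=(2,0); open=[(2,1) g=2 f=7, (3,1) g=1 f=7, (4,0) g=1 f=9]; closed=[(2,0), (3,0)]

step 1: expand (2,0) (f=7, h=6) → closed; open now [(2,1) g=2 f=7, (3,1) g=1 f=7, (4,0) g=1 f=9]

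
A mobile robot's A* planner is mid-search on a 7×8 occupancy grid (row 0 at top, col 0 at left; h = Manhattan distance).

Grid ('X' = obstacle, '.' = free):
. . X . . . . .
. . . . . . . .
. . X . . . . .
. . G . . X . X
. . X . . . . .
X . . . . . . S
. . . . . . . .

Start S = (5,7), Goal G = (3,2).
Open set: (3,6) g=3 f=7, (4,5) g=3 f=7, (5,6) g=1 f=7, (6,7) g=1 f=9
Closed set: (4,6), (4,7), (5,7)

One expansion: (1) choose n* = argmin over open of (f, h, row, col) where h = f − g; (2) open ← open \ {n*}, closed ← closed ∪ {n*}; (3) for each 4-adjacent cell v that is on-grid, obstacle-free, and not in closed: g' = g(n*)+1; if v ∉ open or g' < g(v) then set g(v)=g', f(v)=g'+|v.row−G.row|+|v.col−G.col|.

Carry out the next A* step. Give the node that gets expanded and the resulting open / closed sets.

expanded=(3,6); open=[(2,6) g=4 f=9, (4,5) g=3 f=7, (5,6) g=1 f=7, (6,7) g=1 f=9]; closed=[(3,6), (4,6), (4,7), (5,7)]

step 1: expand (3,6) (f=7, h=4) → closed; open now [(2,6) g=4 f=9, (4,5) g=3 f=7, (5,6) g=1 f=7, (6,7) g=1 f=9]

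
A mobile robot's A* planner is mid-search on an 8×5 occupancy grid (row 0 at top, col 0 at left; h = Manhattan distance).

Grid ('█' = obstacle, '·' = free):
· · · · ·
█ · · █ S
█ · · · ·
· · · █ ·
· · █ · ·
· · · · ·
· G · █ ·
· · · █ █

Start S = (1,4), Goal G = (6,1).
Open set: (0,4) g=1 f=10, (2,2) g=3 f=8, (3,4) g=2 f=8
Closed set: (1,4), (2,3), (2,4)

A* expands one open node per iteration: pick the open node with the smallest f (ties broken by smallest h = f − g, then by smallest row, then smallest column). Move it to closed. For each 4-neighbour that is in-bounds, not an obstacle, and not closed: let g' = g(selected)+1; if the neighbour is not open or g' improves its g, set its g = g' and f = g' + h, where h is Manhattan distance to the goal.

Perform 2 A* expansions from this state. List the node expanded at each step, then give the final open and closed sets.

order=[(2,2) → (2,1)]; open=[(0,4) g=1 f=10, (1,1) g=5 f=10, (1,2) g=4 f=10, (3,1) g=5 f=8, (3,2) g=4 f=8, (3,4) g=2 f=8]; closed=[(1,4), (2,1), (2,2), (2,3), (2,4)]

step 1: expand (2,2) (f=8, h=5) → closed; open now [(0,4) g=1 f=10, (1,2) g=4 f=10, (2,1) g=4 f=8, (3,2) g=4 f=8, (3,4) g=2 f=8]
step 2: expand (2,1) (f=8, h=4) → closed; open now [(0,4) g=1 f=10, (1,1) g=5 f=10, (1,2) g=4 f=10, (3,1) g=5 f=8, (3,2) g=4 f=8, (3,4) g=2 f=8]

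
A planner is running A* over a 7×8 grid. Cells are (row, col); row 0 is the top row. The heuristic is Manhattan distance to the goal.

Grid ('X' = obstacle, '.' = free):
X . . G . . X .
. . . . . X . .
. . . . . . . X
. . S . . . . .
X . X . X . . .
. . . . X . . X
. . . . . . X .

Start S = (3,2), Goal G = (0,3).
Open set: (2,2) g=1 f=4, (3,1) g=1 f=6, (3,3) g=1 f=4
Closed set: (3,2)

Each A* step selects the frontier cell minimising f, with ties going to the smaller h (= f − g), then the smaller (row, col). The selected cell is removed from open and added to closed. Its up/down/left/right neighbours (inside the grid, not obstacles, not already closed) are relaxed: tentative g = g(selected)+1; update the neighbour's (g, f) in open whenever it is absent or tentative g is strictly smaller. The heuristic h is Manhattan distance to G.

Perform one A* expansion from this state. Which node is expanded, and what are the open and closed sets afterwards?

expanded=(2,2); open=[(1,2) g=2 f=4, (2,1) g=2 f=6, (2,3) g=2 f=4, (3,1) g=1 f=6, (3,3) g=1 f=4]; closed=[(2,2), (3,2)]

step 1: expand (2,2) (f=4, h=3) → closed; open now [(1,2) g=2 f=4, (2,1) g=2 f=6, (2,3) g=2 f=4, (3,1) g=1 f=6, (3,3) g=1 f=4]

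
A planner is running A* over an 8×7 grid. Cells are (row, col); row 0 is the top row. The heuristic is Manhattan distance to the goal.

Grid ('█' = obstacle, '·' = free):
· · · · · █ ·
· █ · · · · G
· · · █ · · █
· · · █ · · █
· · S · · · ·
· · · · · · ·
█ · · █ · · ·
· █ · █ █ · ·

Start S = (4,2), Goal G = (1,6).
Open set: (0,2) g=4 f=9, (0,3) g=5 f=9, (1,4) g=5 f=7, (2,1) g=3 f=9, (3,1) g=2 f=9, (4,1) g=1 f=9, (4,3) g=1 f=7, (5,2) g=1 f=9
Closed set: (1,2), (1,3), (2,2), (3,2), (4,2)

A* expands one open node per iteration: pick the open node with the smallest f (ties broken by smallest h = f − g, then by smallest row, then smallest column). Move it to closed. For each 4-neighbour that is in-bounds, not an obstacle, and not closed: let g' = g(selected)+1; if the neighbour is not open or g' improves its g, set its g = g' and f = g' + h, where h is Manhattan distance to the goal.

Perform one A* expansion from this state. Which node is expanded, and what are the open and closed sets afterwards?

step 1: expand (1,4) (f=7, h=2) → closed; open now [(0,2) g=4 f=9, (0,3) g=5 f=9, (0,4) g=6 f=9, (1,5) g=6 f=7, (2,1) g=3 f=9, (2,4) g=6 f=9, (3,1) g=2 f=9, (4,1) g=1 f=9, (4,3) g=1 f=7, (5,2) g=1 f=9]

expanded=(1,4); open=[(0,2) g=4 f=9, (0,3) g=5 f=9, (0,4) g=6 f=9, (1,5) g=6 f=7, (2,1) g=3 f=9, (2,4) g=6 f=9, (3,1) g=2 f=9, (4,1) g=1 f=9, (4,3) g=1 f=7, (5,2) g=1 f=9]; closed=[(1,2), (1,3), (1,4), (2,2), (3,2), (4,2)]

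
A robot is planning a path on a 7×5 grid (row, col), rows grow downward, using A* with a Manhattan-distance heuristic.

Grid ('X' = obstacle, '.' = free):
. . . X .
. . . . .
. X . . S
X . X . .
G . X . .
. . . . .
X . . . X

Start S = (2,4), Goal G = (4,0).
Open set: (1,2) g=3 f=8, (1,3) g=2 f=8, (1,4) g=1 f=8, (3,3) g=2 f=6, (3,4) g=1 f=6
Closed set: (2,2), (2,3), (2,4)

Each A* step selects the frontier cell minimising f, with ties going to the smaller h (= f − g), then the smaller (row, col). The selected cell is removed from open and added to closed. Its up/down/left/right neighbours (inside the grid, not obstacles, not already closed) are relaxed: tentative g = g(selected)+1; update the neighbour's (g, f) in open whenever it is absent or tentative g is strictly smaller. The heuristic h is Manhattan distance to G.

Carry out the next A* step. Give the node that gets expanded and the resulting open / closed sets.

expanded=(3,3); open=[(1,2) g=3 f=8, (1,3) g=2 f=8, (1,4) g=1 f=8, (3,4) g=1 f=6, (4,3) g=3 f=6]; closed=[(2,2), (2,3), (2,4), (3,3)]

step 1: expand (3,3) (f=6, h=4) → closed; open now [(1,2) g=3 f=8, (1,3) g=2 f=8, (1,4) g=1 f=8, (3,4) g=1 f=6, (4,3) g=3 f=6]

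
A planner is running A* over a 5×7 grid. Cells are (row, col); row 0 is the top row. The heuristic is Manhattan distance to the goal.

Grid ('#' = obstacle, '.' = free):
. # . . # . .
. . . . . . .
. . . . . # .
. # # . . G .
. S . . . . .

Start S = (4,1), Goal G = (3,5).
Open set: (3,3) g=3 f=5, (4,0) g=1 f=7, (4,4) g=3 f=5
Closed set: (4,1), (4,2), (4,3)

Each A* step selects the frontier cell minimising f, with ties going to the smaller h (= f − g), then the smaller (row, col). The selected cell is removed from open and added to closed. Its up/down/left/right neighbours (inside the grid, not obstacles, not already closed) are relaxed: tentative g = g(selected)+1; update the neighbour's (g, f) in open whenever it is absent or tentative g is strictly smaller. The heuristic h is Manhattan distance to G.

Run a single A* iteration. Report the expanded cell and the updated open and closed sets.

step 1: expand (3,3) (f=5, h=2) → closed; open now [(2,3) g=4 f=7, (3,4) g=4 f=5, (4,0) g=1 f=7, (4,4) g=3 f=5]

expanded=(3,3); open=[(2,3) g=4 f=7, (3,4) g=4 f=5, (4,0) g=1 f=7, (4,4) g=3 f=5]; closed=[(3,3), (4,1), (4,2), (4,3)]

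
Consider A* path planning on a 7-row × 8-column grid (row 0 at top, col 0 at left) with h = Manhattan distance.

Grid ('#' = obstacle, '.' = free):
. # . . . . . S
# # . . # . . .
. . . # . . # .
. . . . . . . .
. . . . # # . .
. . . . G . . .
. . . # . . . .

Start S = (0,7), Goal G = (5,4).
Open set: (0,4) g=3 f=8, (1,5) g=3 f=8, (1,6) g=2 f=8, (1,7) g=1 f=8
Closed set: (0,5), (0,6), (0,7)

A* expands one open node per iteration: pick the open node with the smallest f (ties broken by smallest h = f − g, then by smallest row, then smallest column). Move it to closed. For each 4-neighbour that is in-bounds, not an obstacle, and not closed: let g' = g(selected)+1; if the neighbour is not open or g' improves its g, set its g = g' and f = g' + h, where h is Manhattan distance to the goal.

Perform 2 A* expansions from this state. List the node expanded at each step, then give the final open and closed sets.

order=[(0,4) → (1,5)]; open=[(0,3) g=4 f=10, (1,6) g=2 f=8, (1,7) g=1 f=8, (2,5) g=4 f=8]; closed=[(0,4), (0,5), (0,6), (0,7), (1,5)]

step 1: expand (0,4) (f=8, h=5) → closed; open now [(0,3) g=4 f=10, (1,5) g=3 f=8, (1,6) g=2 f=8, (1,7) g=1 f=8]
step 2: expand (1,5) (f=8, h=5) → closed; open now [(0,3) g=4 f=10, (1,6) g=2 f=8, (1,7) g=1 f=8, (2,5) g=4 f=8]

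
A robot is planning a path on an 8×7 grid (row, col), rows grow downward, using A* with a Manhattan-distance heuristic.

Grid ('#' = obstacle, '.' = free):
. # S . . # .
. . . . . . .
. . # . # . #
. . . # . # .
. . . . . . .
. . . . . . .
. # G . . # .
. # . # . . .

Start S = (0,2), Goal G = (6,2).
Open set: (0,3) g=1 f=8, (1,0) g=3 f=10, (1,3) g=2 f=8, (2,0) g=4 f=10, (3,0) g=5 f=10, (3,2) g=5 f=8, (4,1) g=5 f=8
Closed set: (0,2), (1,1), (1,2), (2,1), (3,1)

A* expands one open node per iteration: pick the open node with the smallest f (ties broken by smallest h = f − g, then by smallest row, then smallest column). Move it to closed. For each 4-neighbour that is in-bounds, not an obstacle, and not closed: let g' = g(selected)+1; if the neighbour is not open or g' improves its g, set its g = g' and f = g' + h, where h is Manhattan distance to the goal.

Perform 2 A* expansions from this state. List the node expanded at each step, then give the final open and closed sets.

order=[(3,2) → (4,2)]; open=[(0,3) g=1 f=8, (1,0) g=3 f=10, (1,3) g=2 f=8, (2,0) g=4 f=10, (3,0) g=5 f=10, (4,1) g=5 f=8, (4,3) g=7 f=10, (5,2) g=7 f=8]; closed=[(0,2), (1,1), (1,2), (2,1), (3,1), (3,2), (4,2)]

step 1: expand (3,2) (f=8, h=3) → closed; open now [(0,3) g=1 f=8, (1,0) g=3 f=10, (1,3) g=2 f=8, (2,0) g=4 f=10, (3,0) g=5 f=10, (4,1) g=5 f=8, (4,2) g=6 f=8]
step 2: expand (4,2) (f=8, h=2) → closed; open now [(0,3) g=1 f=8, (1,0) g=3 f=10, (1,3) g=2 f=8, (2,0) g=4 f=10, (3,0) g=5 f=10, (4,1) g=5 f=8, (4,3) g=7 f=10, (5,2) g=7 f=8]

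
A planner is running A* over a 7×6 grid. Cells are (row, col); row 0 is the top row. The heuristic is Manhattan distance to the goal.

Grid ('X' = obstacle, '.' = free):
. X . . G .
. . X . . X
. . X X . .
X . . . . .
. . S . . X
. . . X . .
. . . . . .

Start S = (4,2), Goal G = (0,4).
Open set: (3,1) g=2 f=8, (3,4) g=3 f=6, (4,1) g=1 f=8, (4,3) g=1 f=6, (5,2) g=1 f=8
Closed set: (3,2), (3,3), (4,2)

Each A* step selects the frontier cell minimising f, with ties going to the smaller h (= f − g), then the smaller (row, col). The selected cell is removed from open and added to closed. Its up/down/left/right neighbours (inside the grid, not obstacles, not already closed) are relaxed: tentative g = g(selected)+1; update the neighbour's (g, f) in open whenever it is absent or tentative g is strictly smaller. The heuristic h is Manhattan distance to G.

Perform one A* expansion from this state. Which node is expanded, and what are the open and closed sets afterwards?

expanded=(3,4); open=[(2,4) g=4 f=6, (3,1) g=2 f=8, (3,5) g=4 f=8, (4,1) g=1 f=8, (4,3) g=1 f=6, (4,4) g=4 f=8, (5,2) g=1 f=8]; closed=[(3,2), (3,3), (3,4), (4,2)]

step 1: expand (3,4) (f=6, h=3) → closed; open now [(2,4) g=4 f=6, (3,1) g=2 f=8, (3,5) g=4 f=8, (4,1) g=1 f=8, (4,3) g=1 f=6, (4,4) g=4 f=8, (5,2) g=1 f=8]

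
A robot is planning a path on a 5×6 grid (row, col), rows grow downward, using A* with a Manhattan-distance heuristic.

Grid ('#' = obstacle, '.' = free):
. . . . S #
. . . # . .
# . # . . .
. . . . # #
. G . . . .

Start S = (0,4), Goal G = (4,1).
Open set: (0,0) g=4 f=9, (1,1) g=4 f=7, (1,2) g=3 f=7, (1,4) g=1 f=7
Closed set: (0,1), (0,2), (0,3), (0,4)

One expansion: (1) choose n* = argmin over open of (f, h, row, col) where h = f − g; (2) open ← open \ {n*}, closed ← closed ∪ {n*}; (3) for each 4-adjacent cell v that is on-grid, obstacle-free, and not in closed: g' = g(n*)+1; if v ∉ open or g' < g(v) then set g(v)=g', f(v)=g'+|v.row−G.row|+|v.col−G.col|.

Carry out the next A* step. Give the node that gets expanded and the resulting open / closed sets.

expanded=(1,1); open=[(0,0) g=4 f=9, (1,0) g=5 f=9, (1,2) g=3 f=7, (1,4) g=1 f=7, (2,1) g=5 f=7]; closed=[(0,1), (0,2), (0,3), (0,4), (1,1)]

step 1: expand (1,1) (f=7, h=3) → closed; open now [(0,0) g=4 f=9, (1,0) g=5 f=9, (1,2) g=3 f=7, (1,4) g=1 f=7, (2,1) g=5 f=7]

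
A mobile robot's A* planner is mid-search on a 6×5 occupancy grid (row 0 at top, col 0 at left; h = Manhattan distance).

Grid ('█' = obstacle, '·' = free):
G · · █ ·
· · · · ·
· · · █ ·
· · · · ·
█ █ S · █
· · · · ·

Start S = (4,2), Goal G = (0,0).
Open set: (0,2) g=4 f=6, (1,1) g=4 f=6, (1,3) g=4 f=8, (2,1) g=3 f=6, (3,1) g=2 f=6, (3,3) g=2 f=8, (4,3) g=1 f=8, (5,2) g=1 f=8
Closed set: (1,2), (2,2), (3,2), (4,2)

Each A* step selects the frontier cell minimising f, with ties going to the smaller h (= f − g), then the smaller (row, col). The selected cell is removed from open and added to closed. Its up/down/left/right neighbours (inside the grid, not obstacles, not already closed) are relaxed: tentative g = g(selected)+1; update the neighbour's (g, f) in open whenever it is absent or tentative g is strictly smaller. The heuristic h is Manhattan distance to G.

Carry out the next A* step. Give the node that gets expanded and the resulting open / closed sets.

expanded=(0,2); open=[(0,1) g=5 f=6, (1,1) g=4 f=6, (1,3) g=4 f=8, (2,1) g=3 f=6, (3,1) g=2 f=6, (3,3) g=2 f=8, (4,3) g=1 f=8, (5,2) g=1 f=8]; closed=[(0,2), (1,2), (2,2), (3,2), (4,2)]

step 1: expand (0,2) (f=6, h=2) → closed; open now [(0,1) g=5 f=6, (1,1) g=4 f=6, (1,3) g=4 f=8, (2,1) g=3 f=6, (3,1) g=2 f=6, (3,3) g=2 f=8, (4,3) g=1 f=8, (5,2) g=1 f=8]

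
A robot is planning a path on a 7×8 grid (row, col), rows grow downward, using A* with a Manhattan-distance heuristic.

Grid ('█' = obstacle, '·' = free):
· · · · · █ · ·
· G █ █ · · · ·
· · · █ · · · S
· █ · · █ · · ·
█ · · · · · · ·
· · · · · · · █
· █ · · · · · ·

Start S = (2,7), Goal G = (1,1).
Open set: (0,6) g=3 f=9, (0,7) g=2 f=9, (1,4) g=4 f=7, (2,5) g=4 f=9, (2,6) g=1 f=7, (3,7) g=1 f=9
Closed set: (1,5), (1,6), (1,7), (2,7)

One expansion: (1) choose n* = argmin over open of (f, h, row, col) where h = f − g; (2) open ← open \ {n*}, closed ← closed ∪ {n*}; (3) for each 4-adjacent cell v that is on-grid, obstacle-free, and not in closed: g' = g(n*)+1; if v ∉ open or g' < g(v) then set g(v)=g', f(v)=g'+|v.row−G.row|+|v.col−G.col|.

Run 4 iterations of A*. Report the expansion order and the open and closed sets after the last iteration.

order=[(1,4) → (2,6) → (2,5) → (2,4)]; open=[(0,4) g=5 f=9, (0,6) g=3 f=9, (0,7) g=2 f=9, (3,5) g=3 f=9, (3,6) g=2 f=9, (3,7) g=1 f=9]; closed=[(1,4), (1,5), (1,6), (1,7), (2,4), (2,5), (2,6), (2,7)]

step 1: expand (1,4) (f=7, h=3) → closed; open now [(0,4) g=5 f=9, (0,6) g=3 f=9, (0,7) g=2 f=9, (2,4) g=5 f=9, (2,5) g=4 f=9, (2,6) g=1 f=7, (3,7) g=1 f=9]
step 2: expand (2,6) (f=7, h=6) → closed; open now [(0,4) g=5 f=9, (0,6) g=3 f=9, (0,7) g=2 f=9, (2,4) g=5 f=9, (2,5) g=2 f=7, (3,6) g=2 f=9, (3,7) g=1 f=9]
step 3: expand (2,5) (f=7, h=5) → closed; open now [(0,4) g=5 f=9, (0,6) g=3 f=9, (0,7) g=2 f=9, (2,4) g=3 f=7, (3,5) g=3 f=9, (3,6) g=2 f=9, (3,7) g=1 f=9]
step 4: expand (2,4) (f=7, h=4) → closed; open now [(0,4) g=5 f=9, (0,6) g=3 f=9, (0,7) g=2 f=9, (3,5) g=3 f=9, (3,6) g=2 f=9, (3,7) g=1 f=9]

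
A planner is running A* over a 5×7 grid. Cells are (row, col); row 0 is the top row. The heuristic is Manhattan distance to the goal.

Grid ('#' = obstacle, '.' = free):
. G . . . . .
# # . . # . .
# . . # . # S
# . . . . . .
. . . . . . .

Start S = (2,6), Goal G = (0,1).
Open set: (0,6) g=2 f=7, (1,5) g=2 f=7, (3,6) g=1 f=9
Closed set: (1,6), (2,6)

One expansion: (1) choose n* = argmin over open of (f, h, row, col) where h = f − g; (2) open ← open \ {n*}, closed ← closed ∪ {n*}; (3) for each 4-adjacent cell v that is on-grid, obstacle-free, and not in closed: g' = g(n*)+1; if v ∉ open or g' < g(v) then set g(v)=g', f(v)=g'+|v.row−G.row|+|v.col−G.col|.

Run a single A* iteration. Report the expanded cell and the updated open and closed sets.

expanded=(0,6); open=[(0,5) g=3 f=7, (1,5) g=2 f=7, (3,6) g=1 f=9]; closed=[(0,6), (1,6), (2,6)]

step 1: expand (0,6) (f=7, h=5) → closed; open now [(0,5) g=3 f=7, (1,5) g=2 f=7, (3,6) g=1 f=9]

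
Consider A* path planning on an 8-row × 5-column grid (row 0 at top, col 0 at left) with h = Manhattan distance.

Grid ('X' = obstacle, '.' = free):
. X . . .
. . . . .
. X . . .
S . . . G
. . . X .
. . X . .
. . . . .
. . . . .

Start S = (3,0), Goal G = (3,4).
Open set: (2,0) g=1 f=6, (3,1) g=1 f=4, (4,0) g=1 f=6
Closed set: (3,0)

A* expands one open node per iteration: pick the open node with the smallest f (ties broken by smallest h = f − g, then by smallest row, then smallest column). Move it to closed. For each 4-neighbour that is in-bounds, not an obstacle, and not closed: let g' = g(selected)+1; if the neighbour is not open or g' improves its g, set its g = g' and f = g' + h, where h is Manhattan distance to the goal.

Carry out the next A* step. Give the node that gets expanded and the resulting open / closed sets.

step 1: expand (3,1) (f=4, h=3) → closed; open now [(2,0) g=1 f=6, (3,2) g=2 f=4, (4,0) g=1 f=6, (4,1) g=2 f=6]

expanded=(3,1); open=[(2,0) g=1 f=6, (3,2) g=2 f=4, (4,0) g=1 f=6, (4,1) g=2 f=6]; closed=[(3,0), (3,1)]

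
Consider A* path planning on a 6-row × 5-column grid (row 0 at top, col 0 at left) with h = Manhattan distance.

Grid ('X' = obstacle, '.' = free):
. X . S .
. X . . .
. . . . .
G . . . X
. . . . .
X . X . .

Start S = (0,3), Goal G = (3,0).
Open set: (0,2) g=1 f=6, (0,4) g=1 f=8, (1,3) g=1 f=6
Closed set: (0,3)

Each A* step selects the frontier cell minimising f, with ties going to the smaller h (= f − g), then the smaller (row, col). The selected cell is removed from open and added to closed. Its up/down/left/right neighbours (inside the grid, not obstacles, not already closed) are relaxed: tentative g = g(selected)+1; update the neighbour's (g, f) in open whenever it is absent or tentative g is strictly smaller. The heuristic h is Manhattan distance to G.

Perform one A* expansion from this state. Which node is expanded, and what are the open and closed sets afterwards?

expanded=(0,2); open=[(0,4) g=1 f=8, (1,2) g=2 f=6, (1,3) g=1 f=6]; closed=[(0,2), (0,3)]

step 1: expand (0,2) (f=6, h=5) → closed; open now [(0,4) g=1 f=8, (1,2) g=2 f=6, (1,3) g=1 f=6]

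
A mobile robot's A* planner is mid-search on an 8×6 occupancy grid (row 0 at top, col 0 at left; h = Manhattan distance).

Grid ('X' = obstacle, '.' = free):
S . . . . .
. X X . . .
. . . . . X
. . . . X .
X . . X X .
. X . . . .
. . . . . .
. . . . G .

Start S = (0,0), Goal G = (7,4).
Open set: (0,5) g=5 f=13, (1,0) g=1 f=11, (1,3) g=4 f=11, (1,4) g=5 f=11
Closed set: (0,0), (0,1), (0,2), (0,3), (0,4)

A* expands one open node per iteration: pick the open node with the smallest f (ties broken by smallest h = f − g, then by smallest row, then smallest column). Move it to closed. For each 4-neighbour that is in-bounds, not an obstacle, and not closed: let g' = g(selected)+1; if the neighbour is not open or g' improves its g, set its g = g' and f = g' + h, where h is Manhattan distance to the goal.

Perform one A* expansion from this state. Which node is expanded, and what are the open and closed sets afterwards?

expanded=(1,4); open=[(0,5) g=5 f=13, (1,0) g=1 f=11, (1,3) g=4 f=11, (1,5) g=6 f=13, (2,4) g=6 f=11]; closed=[(0,0), (0,1), (0,2), (0,3), (0,4), (1,4)]

step 1: expand (1,4) (f=11, h=6) → closed; open now [(0,5) g=5 f=13, (1,0) g=1 f=11, (1,3) g=4 f=11, (1,5) g=6 f=13, (2,4) g=6 f=11]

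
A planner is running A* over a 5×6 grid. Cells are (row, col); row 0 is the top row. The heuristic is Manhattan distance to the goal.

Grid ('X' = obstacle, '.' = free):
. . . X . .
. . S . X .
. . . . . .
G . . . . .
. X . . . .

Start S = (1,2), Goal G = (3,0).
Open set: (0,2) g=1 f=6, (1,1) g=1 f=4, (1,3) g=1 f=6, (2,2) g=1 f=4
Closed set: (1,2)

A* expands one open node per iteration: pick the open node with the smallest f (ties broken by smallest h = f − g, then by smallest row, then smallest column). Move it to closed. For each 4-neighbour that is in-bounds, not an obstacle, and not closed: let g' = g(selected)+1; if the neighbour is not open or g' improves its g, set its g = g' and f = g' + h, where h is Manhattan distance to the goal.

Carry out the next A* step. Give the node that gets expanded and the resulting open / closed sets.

expanded=(1,1); open=[(0,1) g=2 f=6, (0,2) g=1 f=6, (1,0) g=2 f=4, (1,3) g=1 f=6, (2,1) g=2 f=4, (2,2) g=1 f=4]; closed=[(1,1), (1,2)]

step 1: expand (1,1) (f=4, h=3) → closed; open now [(0,1) g=2 f=6, (0,2) g=1 f=6, (1,0) g=2 f=4, (1,3) g=1 f=6, (2,1) g=2 f=4, (2,2) g=1 f=4]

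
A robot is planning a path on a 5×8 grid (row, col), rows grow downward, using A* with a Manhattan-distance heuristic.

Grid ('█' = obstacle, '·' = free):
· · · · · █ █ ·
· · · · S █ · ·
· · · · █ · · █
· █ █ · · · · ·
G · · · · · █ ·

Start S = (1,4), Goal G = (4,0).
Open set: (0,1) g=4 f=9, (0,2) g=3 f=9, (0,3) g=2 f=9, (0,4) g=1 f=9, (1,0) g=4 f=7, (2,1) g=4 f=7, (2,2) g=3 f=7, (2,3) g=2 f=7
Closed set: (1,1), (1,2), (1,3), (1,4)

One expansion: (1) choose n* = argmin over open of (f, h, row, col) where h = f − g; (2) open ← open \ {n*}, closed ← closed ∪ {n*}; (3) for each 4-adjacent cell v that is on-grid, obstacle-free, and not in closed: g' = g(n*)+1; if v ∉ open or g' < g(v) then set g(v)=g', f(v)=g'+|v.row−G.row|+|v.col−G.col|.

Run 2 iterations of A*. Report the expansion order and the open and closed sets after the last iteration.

step 1: expand (1,0) (f=7, h=3) → closed; open now [(0,0) g=5 f=9, (0,1) g=4 f=9, (0,2) g=3 f=9, (0,3) g=2 f=9, (0,4) g=1 f=9, (2,0) g=5 f=7, (2,1) g=4 f=7, (2,2) g=3 f=7, (2,3) g=2 f=7]
step 2: expand (2,0) (f=7, h=2) → closed; open now [(0,0) g=5 f=9, (0,1) g=4 f=9, (0,2) g=3 f=9, (0,3) g=2 f=9, (0,4) g=1 f=9, (2,1) g=4 f=7, (2,2) g=3 f=7, (2,3) g=2 f=7, (3,0) g=6 f=7]

order=[(1,0) → (2,0)]; open=[(0,0) g=5 f=9, (0,1) g=4 f=9, (0,2) g=3 f=9, (0,3) g=2 f=9, (0,4) g=1 f=9, (2,1) g=4 f=7, (2,2) g=3 f=7, (2,3) g=2 f=7, (3,0) g=6 f=7]; closed=[(1,0), (1,1), (1,2), (1,3), (1,4), (2,0)]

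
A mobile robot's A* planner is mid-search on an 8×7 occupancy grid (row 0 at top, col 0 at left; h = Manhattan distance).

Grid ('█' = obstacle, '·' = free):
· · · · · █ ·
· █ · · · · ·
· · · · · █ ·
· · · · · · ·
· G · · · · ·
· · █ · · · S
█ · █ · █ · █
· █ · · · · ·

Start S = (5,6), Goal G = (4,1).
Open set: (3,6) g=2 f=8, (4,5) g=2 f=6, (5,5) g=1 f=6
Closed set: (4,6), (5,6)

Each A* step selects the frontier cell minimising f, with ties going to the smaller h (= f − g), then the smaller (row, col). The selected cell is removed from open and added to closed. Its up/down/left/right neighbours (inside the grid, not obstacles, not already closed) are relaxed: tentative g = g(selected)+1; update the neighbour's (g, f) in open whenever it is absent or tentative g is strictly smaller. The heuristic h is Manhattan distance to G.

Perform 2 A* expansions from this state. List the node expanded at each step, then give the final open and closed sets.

order=[(4,5) → (4,4)]; open=[(3,4) g=4 f=8, (3,5) g=3 f=8, (3,6) g=2 f=8, (4,3) g=4 f=6, (5,4) g=4 f=8, (5,5) g=1 f=6]; closed=[(4,4), (4,5), (4,6), (5,6)]

step 1: expand (4,5) (f=6, h=4) → closed; open now [(3,5) g=3 f=8, (3,6) g=2 f=8, (4,4) g=3 f=6, (5,5) g=1 f=6]
step 2: expand (4,4) (f=6, h=3) → closed; open now [(3,4) g=4 f=8, (3,5) g=3 f=8, (3,6) g=2 f=8, (4,3) g=4 f=6, (5,4) g=4 f=8, (5,5) g=1 f=6]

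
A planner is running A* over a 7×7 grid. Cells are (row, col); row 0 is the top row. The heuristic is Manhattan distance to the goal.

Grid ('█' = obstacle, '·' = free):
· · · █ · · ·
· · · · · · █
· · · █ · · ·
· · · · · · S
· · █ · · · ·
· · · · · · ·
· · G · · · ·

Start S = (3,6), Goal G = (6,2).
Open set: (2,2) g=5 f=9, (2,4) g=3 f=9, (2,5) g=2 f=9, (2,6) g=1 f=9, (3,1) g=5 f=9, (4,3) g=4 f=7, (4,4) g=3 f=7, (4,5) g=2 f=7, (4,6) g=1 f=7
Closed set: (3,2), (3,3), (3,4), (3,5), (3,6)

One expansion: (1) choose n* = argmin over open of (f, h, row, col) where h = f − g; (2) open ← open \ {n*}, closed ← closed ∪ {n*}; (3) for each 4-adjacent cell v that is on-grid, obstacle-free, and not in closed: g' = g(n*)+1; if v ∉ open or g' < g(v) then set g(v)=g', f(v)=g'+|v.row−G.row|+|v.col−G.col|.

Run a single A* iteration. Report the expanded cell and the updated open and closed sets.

expanded=(4,3); open=[(2,2) g=5 f=9, (2,4) g=3 f=9, (2,5) g=2 f=9, (2,6) g=1 f=9, (3,1) g=5 f=9, (4,4) g=3 f=7, (4,5) g=2 f=7, (4,6) g=1 f=7, (5,3) g=5 f=7]; closed=[(3,2), (3,3), (3,4), (3,5), (3,6), (4,3)]

step 1: expand (4,3) (f=7, h=3) → closed; open now [(2,2) g=5 f=9, (2,4) g=3 f=9, (2,5) g=2 f=9, (2,6) g=1 f=9, (3,1) g=5 f=9, (4,4) g=3 f=7, (4,5) g=2 f=7, (4,6) g=1 f=7, (5,3) g=5 f=7]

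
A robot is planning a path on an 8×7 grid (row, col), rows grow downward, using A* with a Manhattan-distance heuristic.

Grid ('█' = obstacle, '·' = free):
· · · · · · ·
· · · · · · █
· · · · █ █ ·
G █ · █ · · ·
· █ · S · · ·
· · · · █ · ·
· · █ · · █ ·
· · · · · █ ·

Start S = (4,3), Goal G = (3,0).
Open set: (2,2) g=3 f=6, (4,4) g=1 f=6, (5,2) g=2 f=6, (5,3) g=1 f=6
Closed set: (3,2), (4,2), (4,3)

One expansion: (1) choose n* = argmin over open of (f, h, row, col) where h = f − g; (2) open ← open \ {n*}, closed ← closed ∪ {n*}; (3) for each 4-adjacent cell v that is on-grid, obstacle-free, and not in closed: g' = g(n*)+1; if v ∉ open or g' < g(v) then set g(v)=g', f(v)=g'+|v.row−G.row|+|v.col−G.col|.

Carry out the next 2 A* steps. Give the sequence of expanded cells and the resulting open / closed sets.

order=[(2,2) → (2,1)]; open=[(1,1) g=5 f=8, (1,2) g=4 f=8, (2,0) g=5 f=6, (2,3) g=4 f=8, (4,4) g=1 f=6, (5,2) g=2 f=6, (5,3) g=1 f=6]; closed=[(2,1), (2,2), (3,2), (4,2), (4,3)]

step 1: expand (2,2) (f=6, h=3) → closed; open now [(1,2) g=4 f=8, (2,1) g=4 f=6, (2,3) g=4 f=8, (4,4) g=1 f=6, (5,2) g=2 f=6, (5,3) g=1 f=6]
step 2: expand (2,1) (f=6, h=2) → closed; open now [(1,1) g=5 f=8, (1,2) g=4 f=8, (2,0) g=5 f=6, (2,3) g=4 f=8, (4,4) g=1 f=6, (5,2) g=2 f=6, (5,3) g=1 f=6]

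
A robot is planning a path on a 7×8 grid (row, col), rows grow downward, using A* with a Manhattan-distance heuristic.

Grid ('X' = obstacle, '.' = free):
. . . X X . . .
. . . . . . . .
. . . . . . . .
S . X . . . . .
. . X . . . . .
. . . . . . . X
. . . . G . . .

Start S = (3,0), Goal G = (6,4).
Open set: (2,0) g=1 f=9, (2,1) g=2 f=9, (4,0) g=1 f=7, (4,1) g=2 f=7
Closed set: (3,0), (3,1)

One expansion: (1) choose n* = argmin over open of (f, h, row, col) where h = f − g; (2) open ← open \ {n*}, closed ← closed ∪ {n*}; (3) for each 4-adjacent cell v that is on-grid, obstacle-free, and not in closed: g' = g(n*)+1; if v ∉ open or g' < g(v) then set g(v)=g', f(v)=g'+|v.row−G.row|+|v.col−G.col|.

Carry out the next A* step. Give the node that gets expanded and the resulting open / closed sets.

expanded=(4,1); open=[(2,0) g=1 f=9, (2,1) g=2 f=9, (4,0) g=1 f=7, (5,1) g=3 f=7]; closed=[(3,0), (3,1), (4,1)]

step 1: expand (4,1) (f=7, h=5) → closed; open now [(2,0) g=1 f=9, (2,1) g=2 f=9, (4,0) g=1 f=7, (5,1) g=3 f=7]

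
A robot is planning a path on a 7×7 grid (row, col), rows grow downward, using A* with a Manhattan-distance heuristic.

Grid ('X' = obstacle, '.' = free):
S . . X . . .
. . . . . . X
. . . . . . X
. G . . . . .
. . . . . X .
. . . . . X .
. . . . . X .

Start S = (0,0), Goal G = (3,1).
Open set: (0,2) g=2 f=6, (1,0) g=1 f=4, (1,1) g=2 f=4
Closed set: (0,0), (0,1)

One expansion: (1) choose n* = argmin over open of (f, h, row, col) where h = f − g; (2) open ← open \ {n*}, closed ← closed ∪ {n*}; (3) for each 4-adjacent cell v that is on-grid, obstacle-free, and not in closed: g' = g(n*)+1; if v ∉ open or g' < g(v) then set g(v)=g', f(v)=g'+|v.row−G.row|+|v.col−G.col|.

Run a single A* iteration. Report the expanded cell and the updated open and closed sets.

expanded=(1,1); open=[(0,2) g=2 f=6, (1,0) g=1 f=4, (1,2) g=3 f=6, (2,1) g=3 f=4]; closed=[(0,0), (0,1), (1,1)]

step 1: expand (1,1) (f=4, h=2) → closed; open now [(0,2) g=2 f=6, (1,0) g=1 f=4, (1,2) g=3 f=6, (2,1) g=3 f=4]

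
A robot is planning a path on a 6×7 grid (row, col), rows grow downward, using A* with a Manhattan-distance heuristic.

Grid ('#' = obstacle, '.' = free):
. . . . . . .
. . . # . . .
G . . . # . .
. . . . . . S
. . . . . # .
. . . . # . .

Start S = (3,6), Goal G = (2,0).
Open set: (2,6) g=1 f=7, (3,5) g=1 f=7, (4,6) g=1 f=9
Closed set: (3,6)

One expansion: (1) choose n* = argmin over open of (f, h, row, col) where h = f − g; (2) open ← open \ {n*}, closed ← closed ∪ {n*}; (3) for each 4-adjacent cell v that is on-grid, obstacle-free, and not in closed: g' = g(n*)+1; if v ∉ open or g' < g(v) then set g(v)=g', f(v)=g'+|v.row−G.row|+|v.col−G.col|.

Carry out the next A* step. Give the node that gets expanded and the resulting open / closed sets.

expanded=(2,6); open=[(1,6) g=2 f=9, (2,5) g=2 f=7, (3,5) g=1 f=7, (4,6) g=1 f=9]; closed=[(2,6), (3,6)]

step 1: expand (2,6) (f=7, h=6) → closed; open now [(1,6) g=2 f=9, (2,5) g=2 f=7, (3,5) g=1 f=7, (4,6) g=1 f=9]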